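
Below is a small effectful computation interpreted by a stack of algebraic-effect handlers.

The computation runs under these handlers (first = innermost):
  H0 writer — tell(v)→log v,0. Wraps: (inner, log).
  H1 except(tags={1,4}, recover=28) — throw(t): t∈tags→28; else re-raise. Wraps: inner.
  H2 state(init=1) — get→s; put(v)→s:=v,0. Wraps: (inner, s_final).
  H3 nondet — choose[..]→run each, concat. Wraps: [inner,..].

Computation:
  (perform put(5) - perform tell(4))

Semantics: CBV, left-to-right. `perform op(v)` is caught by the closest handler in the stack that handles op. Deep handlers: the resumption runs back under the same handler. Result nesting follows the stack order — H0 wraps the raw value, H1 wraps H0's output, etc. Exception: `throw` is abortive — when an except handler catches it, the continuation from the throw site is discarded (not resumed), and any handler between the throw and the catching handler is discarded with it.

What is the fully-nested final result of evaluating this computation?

Answer: [((0, (4)), 5)]

Evaluation trace:
put(5) @ H2 ⇒ s:=5
tell(4) @ H0 ⇒ log+=4
H0 returns (0, (4))
H1 returns (0, (4))
H2 returns ((0, (4)), 5)
H3 returns [((0, (4)), 5)]
= [((0, (4)), 5)]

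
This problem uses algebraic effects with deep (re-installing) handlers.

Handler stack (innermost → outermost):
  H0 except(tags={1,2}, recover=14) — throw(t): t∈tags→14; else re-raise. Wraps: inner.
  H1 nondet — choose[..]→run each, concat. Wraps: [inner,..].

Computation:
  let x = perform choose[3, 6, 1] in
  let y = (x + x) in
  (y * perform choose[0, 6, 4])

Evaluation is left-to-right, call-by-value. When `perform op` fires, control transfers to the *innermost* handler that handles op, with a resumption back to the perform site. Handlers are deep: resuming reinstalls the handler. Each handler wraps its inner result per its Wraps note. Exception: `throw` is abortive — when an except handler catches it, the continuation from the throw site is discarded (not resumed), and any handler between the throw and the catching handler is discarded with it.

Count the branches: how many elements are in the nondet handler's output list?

Working:
choose[3, 6, 1] @ H1
  branch[0] choose=3:
    choose[0, 6, 4] @ H1
      branch[0] choose=0:
        H0 returns 0
        H1 returns [0]
      branch[1] choose=6:
        H0 returns 36
        H1 returns [36]
      branch[2] choose=4:
        H0 returns 24
        H1 returns [24]
  branch[1] choose=6:
    choose[0, 6, 4] @ H1
      branch[0] choose=0:
        H0 returns 0
        H1 returns [0]
      branch[1] choose=6:
        H0 returns 72
        H1 returns [72]
      branch[2] choose=4:
        H0 returns 48
        H1 returns [48]
  branch[2] choose=1:
    choose[0, 6, 4] @ H1
      branch[0] choose=0:
        H0 returns 0
        H1 returns [0]
      branch[1] choose=6:
        H0 returns 12
        H1 returns [12]
      branch[2] choose=4:
        H0 returns 8
        H1 returns [8]
= [0, 36, 24, 0, 72, 48, 0, 12, 8]

Answer: 9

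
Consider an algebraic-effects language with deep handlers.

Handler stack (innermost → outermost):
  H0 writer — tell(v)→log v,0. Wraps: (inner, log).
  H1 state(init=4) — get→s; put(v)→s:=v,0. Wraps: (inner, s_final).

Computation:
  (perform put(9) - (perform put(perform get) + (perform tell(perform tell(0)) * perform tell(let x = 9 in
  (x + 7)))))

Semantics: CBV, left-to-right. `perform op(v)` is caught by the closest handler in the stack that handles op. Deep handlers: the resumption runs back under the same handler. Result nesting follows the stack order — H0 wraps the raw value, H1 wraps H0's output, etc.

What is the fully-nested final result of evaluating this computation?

Working:
put(9) @ H1 ⇒ s:=9
get @ H1 ⇒ 9
put(9) @ H1 ⇒ s:=9
tell(0) @ H0 ⇒ log+=0
tell(0) @ H0 ⇒ log+=0
tell(16) @ H0 ⇒ log+=16
H0 returns (0, (0, 0, 16))
H1 returns ((0, (0, 0, 16)), 9)
= ((0, (0, 0, 16)), 9)

Answer: ((0, (0, 0, 16)), 9)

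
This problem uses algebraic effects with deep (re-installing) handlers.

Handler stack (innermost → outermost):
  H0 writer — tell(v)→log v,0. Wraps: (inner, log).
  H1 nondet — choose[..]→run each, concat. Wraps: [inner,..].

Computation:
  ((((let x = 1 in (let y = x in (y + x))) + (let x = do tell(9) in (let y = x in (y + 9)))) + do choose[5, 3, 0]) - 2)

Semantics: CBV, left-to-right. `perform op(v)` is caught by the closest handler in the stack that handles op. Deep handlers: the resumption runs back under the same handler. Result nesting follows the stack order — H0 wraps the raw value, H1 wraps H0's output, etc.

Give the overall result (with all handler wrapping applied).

Evaluation trace:
tell(9) @ H0 ⇒ log+=9
choose[5, 3, 0] @ H1
  branch[0] choose=5:
    H0 returns (14, (9))
    H1 returns [(14, (9))]
  branch[1] choose=3:
    H0 returns (12, (9))
    H1 returns [(12, (9))]
  branch[2] choose=0:
    H0 returns (9, (9))
    H1 returns [(9, (9))]
= [(14, (9)), (12, (9)), (9, (9))]

Answer: [(14, (9)), (12, (9)), (9, (9))]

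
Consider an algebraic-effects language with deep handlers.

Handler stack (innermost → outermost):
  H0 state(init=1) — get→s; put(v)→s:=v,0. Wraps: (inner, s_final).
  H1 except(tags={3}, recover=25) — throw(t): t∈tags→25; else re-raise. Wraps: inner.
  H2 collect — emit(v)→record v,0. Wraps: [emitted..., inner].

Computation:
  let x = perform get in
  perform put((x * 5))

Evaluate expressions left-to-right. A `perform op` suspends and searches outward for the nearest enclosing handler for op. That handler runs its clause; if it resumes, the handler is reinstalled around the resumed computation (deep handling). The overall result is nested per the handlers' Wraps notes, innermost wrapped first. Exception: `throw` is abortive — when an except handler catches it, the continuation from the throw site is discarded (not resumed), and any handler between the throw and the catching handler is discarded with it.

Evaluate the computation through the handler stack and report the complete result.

Step-by-step:
get @ H0 ⇒ 1
put(5) @ H0 ⇒ s:=5
H0 returns (0, 5)
H1 returns (0, 5)
H2 returns [(0, 5)]
= [(0, 5)]

Answer: [(0, 5)]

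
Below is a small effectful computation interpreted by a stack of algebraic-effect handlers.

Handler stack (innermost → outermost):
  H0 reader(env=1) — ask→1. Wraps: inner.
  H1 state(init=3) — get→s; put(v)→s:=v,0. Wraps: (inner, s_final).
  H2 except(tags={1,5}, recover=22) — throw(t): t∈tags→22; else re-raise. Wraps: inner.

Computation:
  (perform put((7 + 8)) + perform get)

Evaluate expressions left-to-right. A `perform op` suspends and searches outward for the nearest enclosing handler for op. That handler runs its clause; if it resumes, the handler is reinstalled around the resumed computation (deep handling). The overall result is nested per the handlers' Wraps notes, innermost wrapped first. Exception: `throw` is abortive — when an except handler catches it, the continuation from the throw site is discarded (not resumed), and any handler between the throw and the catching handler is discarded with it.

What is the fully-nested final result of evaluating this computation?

Answer: (15, 15)

Working:
put(15) @ H1 ⇒ s:=15
get @ H1 ⇒ 15
H0 returns 15
H1 returns (15, 15)
H2 returns (15, 15)
= (15, 15)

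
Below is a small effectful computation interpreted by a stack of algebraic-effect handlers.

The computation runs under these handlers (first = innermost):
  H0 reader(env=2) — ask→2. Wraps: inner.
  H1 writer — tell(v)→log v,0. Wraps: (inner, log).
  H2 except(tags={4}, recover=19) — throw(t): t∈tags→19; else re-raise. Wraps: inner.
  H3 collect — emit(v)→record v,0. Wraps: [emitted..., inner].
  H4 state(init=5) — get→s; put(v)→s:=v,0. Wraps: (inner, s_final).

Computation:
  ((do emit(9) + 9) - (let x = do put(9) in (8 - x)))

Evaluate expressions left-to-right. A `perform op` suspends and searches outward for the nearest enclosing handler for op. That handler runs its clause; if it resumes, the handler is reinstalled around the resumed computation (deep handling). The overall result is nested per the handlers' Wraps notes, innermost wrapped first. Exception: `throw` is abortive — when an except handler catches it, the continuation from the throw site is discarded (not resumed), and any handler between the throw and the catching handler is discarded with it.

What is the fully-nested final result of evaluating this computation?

Working:
emit(9) @ H3 ⇒ out+=9
put(9) @ H4 ⇒ s:=9
H0 returns 1
H1 returns (1, ())
H2 returns (1, ())
H3 returns [9, (1, ())]
H4 returns ([9, (1, ())], 9)
= ([9, (1, ())], 9)

Answer: ([9, (1, ())], 9)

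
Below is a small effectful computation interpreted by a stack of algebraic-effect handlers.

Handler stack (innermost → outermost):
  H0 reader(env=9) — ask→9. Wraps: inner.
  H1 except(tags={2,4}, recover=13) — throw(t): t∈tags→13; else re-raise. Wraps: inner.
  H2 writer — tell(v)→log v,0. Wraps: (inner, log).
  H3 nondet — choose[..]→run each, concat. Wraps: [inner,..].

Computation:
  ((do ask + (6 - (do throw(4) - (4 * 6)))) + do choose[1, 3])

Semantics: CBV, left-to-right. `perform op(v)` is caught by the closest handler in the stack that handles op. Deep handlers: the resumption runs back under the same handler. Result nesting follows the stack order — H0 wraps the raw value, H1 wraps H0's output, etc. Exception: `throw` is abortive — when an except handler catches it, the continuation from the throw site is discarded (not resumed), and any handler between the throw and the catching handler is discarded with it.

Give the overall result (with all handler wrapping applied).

Answer: [(13, ())]

Evaluation trace:
ask @ H0 ⇒ 9
throw(4) @ H1 caught ⇒ 13
H2 returns (13, ())
H3 returns [(13, ())]
= [(13, ())]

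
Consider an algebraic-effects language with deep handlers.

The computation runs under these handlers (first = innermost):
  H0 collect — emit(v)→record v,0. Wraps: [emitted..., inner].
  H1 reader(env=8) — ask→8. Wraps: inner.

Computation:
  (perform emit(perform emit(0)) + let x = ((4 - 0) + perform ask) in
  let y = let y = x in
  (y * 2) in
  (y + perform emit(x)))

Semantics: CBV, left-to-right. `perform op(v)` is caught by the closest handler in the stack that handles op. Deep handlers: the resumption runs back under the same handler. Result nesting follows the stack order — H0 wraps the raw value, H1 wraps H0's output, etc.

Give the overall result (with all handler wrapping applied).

Evaluation trace:
emit(0) @ H0 ⇒ out+=0
emit(0) @ H0 ⇒ out+=0
ask @ H1 ⇒ 8
emit(12) @ H0 ⇒ out+=12
H0 returns [0, 0, 12, 24]
H1 returns [0, 0, 12, 24]
= [0, 0, 12, 24]

Answer: [0, 0, 12, 24]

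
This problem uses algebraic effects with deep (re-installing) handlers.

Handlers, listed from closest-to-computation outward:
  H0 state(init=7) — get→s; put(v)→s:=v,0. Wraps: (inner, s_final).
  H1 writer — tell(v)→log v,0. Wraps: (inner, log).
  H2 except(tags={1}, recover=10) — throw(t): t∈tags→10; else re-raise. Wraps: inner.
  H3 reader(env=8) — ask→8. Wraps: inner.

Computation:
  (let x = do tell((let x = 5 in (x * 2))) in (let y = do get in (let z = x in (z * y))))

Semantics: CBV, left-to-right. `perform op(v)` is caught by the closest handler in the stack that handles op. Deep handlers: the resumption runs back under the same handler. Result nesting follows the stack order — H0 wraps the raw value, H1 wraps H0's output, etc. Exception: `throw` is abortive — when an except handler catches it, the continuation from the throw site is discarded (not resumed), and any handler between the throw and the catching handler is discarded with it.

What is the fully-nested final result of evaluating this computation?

Evaluation trace:
tell(10) @ H1 ⇒ log+=10
get @ H0 ⇒ 7
H0 returns (0, 7)
H1 returns ((0, 7), (10))
H2 returns ((0, 7), (10))
H3 returns ((0, 7), (10))
= ((0, 7), (10))

Answer: ((0, 7), (10))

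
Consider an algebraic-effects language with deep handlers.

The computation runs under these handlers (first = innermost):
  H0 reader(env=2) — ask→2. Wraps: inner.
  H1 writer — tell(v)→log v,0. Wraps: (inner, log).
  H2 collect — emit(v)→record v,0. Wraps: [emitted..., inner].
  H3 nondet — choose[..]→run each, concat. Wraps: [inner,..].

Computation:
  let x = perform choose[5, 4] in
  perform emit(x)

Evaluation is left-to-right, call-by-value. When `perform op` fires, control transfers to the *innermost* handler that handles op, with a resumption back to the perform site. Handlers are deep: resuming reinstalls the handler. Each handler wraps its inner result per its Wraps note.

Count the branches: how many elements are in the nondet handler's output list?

Answer: 2

Working:
choose[5, 4] @ H3
  branch[0] choose=5:
    emit(5) @ H2 ⇒ out+=5
    H0 returns 0
    H1 returns (0, ())
    H2 returns [5, (0, ())]
    H3 returns [[5, (0, ())]]
  branch[1] choose=4:
    emit(4) @ H2 ⇒ out+=4
    H0 returns 0
    H1 returns (0, ())
    H2 returns [4, (0, ())]
    H3 returns [[4, (0, ())]]
= [[5, (0, ())], [4, (0, ())]]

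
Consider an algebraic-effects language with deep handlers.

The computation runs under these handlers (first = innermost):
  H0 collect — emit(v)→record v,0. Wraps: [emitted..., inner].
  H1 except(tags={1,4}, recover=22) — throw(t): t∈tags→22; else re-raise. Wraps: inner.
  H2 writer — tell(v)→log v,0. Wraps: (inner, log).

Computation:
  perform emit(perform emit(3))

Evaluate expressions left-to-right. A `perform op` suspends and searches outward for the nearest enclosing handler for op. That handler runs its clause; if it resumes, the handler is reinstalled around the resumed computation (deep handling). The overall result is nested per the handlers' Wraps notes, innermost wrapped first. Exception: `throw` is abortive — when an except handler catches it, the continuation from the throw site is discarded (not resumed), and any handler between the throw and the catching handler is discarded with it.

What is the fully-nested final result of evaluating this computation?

Answer: ([3, 0, 0], ())

Step-by-step:
emit(3) @ H0 ⇒ out+=3
emit(0) @ H0 ⇒ out+=0
H0 returns [3, 0, 0]
H1 returns [3, 0, 0]
H2 returns ([3, 0, 0], ())
= ([3, 0, 0], ())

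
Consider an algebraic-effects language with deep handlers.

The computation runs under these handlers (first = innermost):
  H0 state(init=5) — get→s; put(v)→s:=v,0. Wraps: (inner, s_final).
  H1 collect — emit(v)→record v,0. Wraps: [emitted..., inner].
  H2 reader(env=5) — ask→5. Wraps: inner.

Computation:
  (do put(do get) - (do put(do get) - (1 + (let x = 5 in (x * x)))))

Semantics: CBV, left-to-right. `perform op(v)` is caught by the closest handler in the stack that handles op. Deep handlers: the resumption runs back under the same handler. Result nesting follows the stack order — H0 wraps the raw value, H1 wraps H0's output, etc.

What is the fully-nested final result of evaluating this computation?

Working:
get @ H0 ⇒ 5
put(5) @ H0 ⇒ s:=5
get @ H0 ⇒ 5
put(5) @ H0 ⇒ s:=5
H0 returns (26, 5)
H1 returns [(26, 5)]
H2 returns [(26, 5)]
= [(26, 5)]

Answer: [(26, 5)]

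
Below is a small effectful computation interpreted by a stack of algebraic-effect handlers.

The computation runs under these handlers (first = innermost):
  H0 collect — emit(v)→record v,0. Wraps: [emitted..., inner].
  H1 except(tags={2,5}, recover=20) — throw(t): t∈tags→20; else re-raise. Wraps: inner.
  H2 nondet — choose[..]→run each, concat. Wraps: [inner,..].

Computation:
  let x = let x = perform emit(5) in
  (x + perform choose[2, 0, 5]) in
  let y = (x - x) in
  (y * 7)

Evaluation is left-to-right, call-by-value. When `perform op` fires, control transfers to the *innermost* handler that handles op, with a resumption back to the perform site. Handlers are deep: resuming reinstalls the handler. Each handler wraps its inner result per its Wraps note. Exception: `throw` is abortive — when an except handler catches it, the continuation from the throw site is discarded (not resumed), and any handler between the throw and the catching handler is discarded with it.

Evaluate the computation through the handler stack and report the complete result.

Working:
emit(5) @ H0 ⇒ out+=5
choose[2, 0, 5] @ H2
  branch[0] choose=2:
    H0 returns [5, 0]
    H1 returns [5, 0]
    H2 returns [[5, 0]]
  branch[1] choose=0:
    H0 returns [5, 0]
    H1 returns [5, 0]
    H2 returns [[5, 0]]
  branch[2] choose=5:
    H0 returns [5, 0]
    H1 returns [5, 0]
    H2 returns [[5, 0]]
= [[5, 0], [5, 0], [5, 0]]

Answer: [[5, 0], [5, 0], [5, 0]]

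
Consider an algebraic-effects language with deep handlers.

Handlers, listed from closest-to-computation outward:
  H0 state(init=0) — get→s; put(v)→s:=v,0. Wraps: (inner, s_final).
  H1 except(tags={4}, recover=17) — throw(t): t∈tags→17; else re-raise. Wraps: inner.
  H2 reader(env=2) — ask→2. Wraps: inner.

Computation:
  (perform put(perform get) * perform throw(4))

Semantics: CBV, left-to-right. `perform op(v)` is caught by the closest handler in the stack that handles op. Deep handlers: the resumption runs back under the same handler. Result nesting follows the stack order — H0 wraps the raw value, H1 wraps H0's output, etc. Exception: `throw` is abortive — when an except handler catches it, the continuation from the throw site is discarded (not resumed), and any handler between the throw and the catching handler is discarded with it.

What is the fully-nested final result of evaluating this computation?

Working:
get @ H0 ⇒ 0
put(0) @ H0 ⇒ s:=0
throw(4) @ H1 caught ⇒ 17
H2 returns 17
= 17

Answer: 17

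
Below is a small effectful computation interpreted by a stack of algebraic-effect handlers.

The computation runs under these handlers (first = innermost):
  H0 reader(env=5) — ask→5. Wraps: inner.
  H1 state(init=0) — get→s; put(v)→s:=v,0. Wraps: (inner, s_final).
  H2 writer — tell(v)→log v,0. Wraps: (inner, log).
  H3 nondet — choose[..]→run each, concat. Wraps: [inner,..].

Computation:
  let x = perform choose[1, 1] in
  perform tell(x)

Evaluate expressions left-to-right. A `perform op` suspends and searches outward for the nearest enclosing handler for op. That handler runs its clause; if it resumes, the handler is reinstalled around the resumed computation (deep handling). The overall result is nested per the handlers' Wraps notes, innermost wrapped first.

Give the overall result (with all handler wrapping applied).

Answer: [((0, 0), (1)), ((0, 0), (1))]

Step-by-step:
choose[1, 1] @ H3
  branch[0] choose=1:
    tell(1) @ H2 ⇒ log+=1
    H0 returns 0
    H1 returns (0, 0)
    H2 returns ((0, 0), (1))
    H3 returns [((0, 0), (1))]
  branch[1] choose=1:
    tell(1) @ H2 ⇒ log+=1
    H0 returns 0
    H1 returns (0, 0)
    H2 returns ((0, 0), (1))
    H3 returns [((0, 0), (1))]
= [((0, 0), (1)), ((0, 0), (1))]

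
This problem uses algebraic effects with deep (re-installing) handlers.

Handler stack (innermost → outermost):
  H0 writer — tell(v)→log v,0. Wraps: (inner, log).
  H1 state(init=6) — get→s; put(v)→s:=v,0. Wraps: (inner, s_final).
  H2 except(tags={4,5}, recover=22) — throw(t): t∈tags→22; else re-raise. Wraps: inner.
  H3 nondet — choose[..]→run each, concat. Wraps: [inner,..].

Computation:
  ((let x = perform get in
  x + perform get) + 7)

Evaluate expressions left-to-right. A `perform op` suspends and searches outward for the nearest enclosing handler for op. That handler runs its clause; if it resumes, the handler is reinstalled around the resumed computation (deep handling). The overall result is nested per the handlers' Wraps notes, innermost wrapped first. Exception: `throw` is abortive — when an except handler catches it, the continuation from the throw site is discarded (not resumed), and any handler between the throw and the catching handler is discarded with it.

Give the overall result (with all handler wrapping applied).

Answer: [((19, ()), 6)]

Step-by-step:
get @ H1 ⇒ 6
get @ H1 ⇒ 6
H0 returns (19, ())
H1 returns ((19, ()), 6)
H2 returns ((19, ()), 6)
H3 returns [((19, ()), 6)]
= [((19, ()), 6)]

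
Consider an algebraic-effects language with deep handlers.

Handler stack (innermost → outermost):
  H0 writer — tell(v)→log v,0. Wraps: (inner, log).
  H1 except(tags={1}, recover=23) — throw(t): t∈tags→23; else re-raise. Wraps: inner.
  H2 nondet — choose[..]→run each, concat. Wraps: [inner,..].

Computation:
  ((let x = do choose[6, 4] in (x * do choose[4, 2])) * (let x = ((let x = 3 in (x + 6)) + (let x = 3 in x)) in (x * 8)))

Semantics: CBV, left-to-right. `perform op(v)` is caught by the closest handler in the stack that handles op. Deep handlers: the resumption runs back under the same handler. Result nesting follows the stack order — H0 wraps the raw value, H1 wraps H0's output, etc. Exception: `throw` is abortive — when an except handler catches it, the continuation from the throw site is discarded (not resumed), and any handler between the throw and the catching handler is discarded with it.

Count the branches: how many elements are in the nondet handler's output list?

Answer: 4

Working:
choose[6, 4] @ H2
  branch[0] choose=6:
    choose[4, 2] @ H2
      branch[0] choose=4:
        H0 returns (2304, ())
        H1 returns (2304, ())
        H2 returns [(2304, ())]
      branch[1] choose=2:
        H0 returns (1152, ())
        H1 returns (1152, ())
        H2 returns [(1152, ())]
  branch[1] choose=4:
    choose[4, 2] @ H2
      branch[0] choose=4:
        H0 returns (1536, ())
        H1 returns (1536, ())
        H2 returns [(1536, ())]
      branch[1] choose=2:
        H0 returns (768, ())
        H1 returns (768, ())
        H2 returns [(768, ())]
= [(2304, ()), (1152, ()), (1536, ()), (768, ())]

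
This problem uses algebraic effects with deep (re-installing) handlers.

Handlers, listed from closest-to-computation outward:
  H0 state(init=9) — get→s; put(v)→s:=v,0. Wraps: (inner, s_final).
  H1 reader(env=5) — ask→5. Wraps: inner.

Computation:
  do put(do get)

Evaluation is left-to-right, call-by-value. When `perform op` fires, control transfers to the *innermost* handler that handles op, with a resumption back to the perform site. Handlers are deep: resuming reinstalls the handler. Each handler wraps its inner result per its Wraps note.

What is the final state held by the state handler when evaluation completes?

Evaluation trace:
get @ H0 ⇒ 9
put(9) @ H0 ⇒ s:=9
H0 returns (0, 9)
H1 returns (0, 9)
= (0, 9)

Answer: 9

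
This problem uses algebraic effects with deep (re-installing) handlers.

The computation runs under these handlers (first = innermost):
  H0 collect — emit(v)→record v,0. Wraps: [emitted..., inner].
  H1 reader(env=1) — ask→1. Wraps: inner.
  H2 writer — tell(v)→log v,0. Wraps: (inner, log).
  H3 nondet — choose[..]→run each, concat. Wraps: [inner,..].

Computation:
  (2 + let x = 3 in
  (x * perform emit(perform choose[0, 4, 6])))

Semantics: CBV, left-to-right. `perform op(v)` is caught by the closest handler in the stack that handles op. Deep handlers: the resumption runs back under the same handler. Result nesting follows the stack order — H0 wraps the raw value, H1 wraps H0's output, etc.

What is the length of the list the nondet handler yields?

Answer: 3

Evaluation trace:
choose[0, 4, 6] @ H3
  branch[0] choose=0:
    emit(0) @ H0 ⇒ out+=0
    H0 returns [0, 2]
    H1 returns [0, 2]
    H2 returns ([0, 2], ())
    H3 returns [([0, 2], ())]
  branch[1] choose=4:
    emit(4) @ H0 ⇒ out+=4
    H0 returns [4, 2]
    H1 returns [4, 2]
    H2 returns ([4, 2], ())
    H3 returns [([4, 2], ())]
  branch[2] choose=6:
    emit(6) @ H0 ⇒ out+=6
    H0 returns [6, 2]
    H1 returns [6, 2]
    H2 returns ([6, 2], ())
    H3 returns [([6, 2], ())]
= [([0, 2], ()), ([4, 2], ()), ([6, 2], ())]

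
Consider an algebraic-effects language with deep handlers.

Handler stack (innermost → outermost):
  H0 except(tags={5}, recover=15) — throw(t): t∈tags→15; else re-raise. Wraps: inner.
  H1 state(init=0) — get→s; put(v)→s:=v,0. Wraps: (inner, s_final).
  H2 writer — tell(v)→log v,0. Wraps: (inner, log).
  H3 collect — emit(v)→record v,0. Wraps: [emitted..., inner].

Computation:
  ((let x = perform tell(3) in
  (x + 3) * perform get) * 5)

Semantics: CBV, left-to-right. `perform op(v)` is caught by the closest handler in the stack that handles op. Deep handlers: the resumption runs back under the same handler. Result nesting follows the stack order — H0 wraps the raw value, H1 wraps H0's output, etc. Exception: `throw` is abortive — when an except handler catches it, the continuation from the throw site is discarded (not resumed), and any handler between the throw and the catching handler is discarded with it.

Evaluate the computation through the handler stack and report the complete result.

Answer: [((0, 0), (3))]

Step-by-step:
tell(3) @ H2 ⇒ log+=3
get @ H1 ⇒ 0
H0 returns 0
H1 returns (0, 0)
H2 returns ((0, 0), (3))
H3 returns [((0, 0), (3))]
= [((0, 0), (3))]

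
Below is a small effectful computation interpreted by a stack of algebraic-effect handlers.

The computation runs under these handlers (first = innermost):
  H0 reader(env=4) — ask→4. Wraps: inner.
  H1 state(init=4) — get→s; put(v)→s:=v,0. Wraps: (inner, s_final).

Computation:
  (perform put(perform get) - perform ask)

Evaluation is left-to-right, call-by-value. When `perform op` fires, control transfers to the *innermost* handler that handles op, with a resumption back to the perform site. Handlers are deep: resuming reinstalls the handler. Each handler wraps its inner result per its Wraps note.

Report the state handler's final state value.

Answer: 4

Step-by-step:
get @ H1 ⇒ 4
put(4) @ H1 ⇒ s:=4
ask @ H0 ⇒ 4
H0 returns -4
H1 returns (-4, 4)
= (-4, 4)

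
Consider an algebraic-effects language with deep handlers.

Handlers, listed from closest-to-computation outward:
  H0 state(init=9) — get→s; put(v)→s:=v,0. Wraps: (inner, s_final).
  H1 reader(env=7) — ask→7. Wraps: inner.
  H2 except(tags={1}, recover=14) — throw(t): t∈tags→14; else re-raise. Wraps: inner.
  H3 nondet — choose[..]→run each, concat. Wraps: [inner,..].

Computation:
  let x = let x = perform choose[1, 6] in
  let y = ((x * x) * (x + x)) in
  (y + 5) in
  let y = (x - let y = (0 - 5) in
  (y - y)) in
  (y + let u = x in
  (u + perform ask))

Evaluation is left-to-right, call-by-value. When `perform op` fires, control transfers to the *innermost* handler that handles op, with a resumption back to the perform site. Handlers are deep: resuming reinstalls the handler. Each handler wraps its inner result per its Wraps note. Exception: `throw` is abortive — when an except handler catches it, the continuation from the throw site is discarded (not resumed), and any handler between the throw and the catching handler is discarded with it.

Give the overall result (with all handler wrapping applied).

Working:
choose[1, 6] @ H3
  branch[0] choose=1:
    ask @ H1 ⇒ 7
    H0 returns (21, 9)
    H1 returns (21, 9)
    H2 returns (21, 9)
    H3 returns [(21, 9)]
  branch[1] choose=6:
    ask @ H1 ⇒ 7
    H0 returns (881, 9)
    H1 returns (881, 9)
    H2 returns (881, 9)
    H3 returns [(881, 9)]
= [(21, 9), (881, 9)]

Answer: [(21, 9), (881, 9)]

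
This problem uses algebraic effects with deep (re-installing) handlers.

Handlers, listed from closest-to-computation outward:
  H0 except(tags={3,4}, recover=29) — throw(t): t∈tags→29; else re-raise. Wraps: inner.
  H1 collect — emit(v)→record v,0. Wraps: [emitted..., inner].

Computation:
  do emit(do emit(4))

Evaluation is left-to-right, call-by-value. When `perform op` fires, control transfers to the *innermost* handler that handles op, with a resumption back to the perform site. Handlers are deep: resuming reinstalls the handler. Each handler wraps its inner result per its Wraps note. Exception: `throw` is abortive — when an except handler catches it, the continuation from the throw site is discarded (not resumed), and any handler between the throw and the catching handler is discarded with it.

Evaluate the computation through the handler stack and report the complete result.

Step-by-step:
emit(4) @ H1 ⇒ out+=4
emit(0) @ H1 ⇒ out+=0
H0 returns 0
H1 returns [4, 0, 0]
= [4, 0, 0]

Answer: [4, 0, 0]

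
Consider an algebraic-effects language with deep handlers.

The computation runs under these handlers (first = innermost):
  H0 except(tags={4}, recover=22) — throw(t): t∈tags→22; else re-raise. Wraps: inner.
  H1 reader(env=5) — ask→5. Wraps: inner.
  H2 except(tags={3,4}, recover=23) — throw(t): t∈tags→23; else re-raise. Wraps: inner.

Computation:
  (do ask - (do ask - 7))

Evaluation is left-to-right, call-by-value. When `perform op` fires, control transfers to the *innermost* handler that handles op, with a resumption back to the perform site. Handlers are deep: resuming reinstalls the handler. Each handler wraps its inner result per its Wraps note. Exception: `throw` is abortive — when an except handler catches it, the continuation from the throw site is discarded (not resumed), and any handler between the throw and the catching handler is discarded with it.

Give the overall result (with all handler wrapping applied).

Working:
ask @ H1 ⇒ 5
ask @ H1 ⇒ 5
H0 returns 7
H1 returns 7
H2 returns 7
= 7

Answer: 7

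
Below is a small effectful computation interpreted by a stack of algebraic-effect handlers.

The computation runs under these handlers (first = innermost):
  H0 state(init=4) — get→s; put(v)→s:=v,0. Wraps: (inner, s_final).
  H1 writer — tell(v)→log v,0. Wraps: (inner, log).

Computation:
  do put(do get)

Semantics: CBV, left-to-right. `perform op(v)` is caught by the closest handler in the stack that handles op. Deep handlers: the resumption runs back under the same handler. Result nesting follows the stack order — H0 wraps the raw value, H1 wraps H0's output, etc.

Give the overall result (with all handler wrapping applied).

Working:
get @ H0 ⇒ 4
put(4) @ H0 ⇒ s:=4
H0 returns (0, 4)
H1 returns ((0, 4), ())
= ((0, 4), ())

Answer: ((0, 4), ())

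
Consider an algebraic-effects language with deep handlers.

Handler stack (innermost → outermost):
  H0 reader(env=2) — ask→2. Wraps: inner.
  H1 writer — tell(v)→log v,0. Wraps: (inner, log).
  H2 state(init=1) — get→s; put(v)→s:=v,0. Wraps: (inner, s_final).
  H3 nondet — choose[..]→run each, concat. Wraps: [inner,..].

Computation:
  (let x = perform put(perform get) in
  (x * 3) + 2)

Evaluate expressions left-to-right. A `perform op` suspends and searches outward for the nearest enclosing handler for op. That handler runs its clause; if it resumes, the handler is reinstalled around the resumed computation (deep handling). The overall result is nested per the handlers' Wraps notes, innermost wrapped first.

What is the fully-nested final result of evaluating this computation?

Answer: [((2, ()), 1)]

Working:
get @ H2 ⇒ 1
put(1) @ H2 ⇒ s:=1
H0 returns 2
H1 returns (2, ())
H2 returns ((2, ()), 1)
H3 returns [((2, ()), 1)]
= [((2, ()), 1)]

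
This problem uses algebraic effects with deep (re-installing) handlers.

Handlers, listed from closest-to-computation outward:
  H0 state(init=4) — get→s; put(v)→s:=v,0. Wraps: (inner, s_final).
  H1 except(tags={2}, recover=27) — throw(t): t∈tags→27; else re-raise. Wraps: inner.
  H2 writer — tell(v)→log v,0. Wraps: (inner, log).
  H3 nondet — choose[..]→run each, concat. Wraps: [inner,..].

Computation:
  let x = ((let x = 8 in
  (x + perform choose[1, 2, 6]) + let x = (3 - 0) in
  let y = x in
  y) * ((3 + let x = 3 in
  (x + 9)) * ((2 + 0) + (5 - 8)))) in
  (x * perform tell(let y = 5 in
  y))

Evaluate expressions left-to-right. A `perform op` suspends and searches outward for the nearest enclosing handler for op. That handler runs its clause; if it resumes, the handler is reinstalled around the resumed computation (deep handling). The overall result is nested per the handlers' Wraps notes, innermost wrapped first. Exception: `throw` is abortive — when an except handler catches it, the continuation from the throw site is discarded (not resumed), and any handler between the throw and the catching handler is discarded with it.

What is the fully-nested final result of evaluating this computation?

Answer: [((0, 4), (5)), ((0, 4), (5)), ((0, 4), (5))]

Evaluation trace:
choose[1, 2, 6] @ H3
  branch[0] choose=1:
    tell(5) @ H2 ⇒ log+=5
    H0 returns (0, 4)
    H1 returns (0, 4)
    H2 returns ((0, 4), (5))
    H3 returns [((0, 4), (5))]
  branch[1] choose=2:
    tell(5) @ H2 ⇒ log+=5
    H0 returns (0, 4)
    H1 returns (0, 4)
    H2 returns ((0, 4), (5))
    H3 returns [((0, 4), (5))]
  branch[2] choose=6:
    tell(5) @ H2 ⇒ log+=5
    H0 returns (0, 4)
    H1 returns (0, 4)
    H2 returns ((0, 4), (5))
    H3 returns [((0, 4), (5))]
= [((0, 4), (5)), ((0, 4), (5)), ((0, 4), (5))]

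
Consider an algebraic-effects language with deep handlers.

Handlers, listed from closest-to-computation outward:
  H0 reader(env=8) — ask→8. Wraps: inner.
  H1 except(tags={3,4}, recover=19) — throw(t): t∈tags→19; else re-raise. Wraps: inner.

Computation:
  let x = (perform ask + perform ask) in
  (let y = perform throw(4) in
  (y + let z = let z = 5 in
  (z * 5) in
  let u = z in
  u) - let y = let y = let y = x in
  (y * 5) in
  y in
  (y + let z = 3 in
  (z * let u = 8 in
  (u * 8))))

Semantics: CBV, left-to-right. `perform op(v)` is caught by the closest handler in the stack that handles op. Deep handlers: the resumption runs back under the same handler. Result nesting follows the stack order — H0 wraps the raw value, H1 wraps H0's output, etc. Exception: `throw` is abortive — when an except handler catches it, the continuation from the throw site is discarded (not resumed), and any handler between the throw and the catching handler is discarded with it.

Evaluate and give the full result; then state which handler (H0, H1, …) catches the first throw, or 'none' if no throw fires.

Answer: 19 ; first throw caught by: H1

Working:
ask @ H0 ⇒ 8
ask @ H0 ⇒ 8
throw(4) @ H1 caught ⇒ 19
= 19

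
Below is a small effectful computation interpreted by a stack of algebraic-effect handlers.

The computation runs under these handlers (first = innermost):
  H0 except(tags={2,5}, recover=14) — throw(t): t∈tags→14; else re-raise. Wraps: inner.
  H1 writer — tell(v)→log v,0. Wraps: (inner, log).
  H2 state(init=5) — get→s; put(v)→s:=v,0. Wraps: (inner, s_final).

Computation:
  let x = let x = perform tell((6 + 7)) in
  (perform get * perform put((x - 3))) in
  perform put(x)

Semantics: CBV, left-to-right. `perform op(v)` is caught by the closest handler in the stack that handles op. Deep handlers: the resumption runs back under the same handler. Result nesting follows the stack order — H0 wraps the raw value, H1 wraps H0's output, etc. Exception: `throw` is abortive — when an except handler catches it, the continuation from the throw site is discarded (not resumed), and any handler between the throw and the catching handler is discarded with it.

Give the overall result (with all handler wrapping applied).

Working:
tell(13) @ H1 ⇒ log+=13
get @ H2 ⇒ 5
put(-3) @ H2 ⇒ s:=-3
put(0) @ H2 ⇒ s:=0
H0 returns 0
H1 returns (0, (13))
H2 returns ((0, (13)), 0)
= ((0, (13)), 0)

Answer: ((0, (13)), 0)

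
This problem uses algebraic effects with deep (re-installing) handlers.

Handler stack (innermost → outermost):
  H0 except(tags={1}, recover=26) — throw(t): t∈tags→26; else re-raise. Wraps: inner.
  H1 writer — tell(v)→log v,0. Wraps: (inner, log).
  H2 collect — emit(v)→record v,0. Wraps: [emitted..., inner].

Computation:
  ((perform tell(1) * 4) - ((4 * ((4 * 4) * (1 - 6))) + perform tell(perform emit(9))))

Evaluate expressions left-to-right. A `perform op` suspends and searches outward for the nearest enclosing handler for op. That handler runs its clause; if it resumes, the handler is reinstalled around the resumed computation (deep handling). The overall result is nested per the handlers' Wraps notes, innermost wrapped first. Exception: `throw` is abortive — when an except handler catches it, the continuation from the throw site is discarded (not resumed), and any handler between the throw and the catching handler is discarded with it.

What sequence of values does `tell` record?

Working:
tell(1) @ H1 ⇒ log+=1
emit(9) @ H2 ⇒ out+=9
tell(0) @ H1 ⇒ log+=0
H0 returns 320
H1 returns (320, (1, 0))
H2 returns [9, (320, (1, 0))]
= [9, (320, (1, 0))]

Answer: (1, 0)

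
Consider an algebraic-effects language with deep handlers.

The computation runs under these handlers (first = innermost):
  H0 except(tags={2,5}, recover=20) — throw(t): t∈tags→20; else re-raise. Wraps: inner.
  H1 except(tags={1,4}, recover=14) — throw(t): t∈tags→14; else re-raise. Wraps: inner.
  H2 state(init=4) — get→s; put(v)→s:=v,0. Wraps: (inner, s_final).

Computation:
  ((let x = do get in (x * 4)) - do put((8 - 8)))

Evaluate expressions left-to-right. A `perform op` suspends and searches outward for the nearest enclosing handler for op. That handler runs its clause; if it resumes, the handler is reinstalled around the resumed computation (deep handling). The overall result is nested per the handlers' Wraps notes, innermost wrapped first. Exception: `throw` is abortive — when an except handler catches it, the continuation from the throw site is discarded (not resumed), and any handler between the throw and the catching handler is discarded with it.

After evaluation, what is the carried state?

Step-by-step:
get @ H2 ⇒ 4
put(0) @ H2 ⇒ s:=0
H0 returns 16
H1 returns 16
H2 returns (16, 0)
= (16, 0)

Answer: 0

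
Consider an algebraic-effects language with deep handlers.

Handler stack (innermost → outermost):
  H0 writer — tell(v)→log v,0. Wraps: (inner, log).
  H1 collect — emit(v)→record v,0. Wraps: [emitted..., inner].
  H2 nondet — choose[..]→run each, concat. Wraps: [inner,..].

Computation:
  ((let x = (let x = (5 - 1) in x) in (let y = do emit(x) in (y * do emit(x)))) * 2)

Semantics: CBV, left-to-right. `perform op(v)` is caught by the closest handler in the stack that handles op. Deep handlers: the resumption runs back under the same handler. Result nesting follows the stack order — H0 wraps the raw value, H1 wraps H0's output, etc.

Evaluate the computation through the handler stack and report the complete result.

Working:
emit(4) @ H1 ⇒ out+=4
emit(4) @ H1 ⇒ out+=4
H0 returns (0, ())
H1 returns [4, 4, (0, ())]
H2 returns [[4, 4, (0, ())]]
= [[4, 4, (0, ())]]

Answer: [[4, 4, (0, ())]]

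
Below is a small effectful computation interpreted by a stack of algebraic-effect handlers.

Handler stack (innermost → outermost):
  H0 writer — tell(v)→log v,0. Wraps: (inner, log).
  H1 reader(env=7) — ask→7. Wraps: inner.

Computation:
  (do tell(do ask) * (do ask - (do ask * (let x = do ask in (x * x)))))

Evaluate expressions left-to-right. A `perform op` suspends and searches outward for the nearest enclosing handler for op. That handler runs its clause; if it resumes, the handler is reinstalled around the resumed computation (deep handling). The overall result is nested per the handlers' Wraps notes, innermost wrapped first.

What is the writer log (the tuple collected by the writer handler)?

Answer: (7)

Evaluation trace:
ask @ H1 ⇒ 7
tell(7) @ H0 ⇒ log+=7
ask @ H1 ⇒ 7
ask @ H1 ⇒ 7
ask @ H1 ⇒ 7
H0 returns (0, (7))
H1 returns (0, (7))
= (0, (7))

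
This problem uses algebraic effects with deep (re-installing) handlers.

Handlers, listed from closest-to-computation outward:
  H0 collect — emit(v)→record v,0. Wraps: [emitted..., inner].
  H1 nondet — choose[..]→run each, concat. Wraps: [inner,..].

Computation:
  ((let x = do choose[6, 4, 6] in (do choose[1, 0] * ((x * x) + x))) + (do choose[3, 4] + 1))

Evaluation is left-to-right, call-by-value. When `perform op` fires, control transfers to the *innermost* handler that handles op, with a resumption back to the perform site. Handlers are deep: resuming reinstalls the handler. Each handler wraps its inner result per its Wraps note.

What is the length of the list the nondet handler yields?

Evaluation trace:
choose[6, 4, 6] @ H1
  branch[0] choose=6:
    choose[1, 0] @ H1
      branch[0] choose=1:
        choose[3, 4] @ H1
          branch[0] choose=3:
            H0 returns [46]
            H1 returns [[46]]
          branch[1] choose=4:
            H0 returns [47]
            H1 returns [[47]]
      branch[1] choose=0:
        choose[3, 4] @ H1
          branch[0] choose=3:
            H0 returns [4]
            H1 returns [[4]]
          branch[1] choose=4:
            H0 returns [5]
            H1 returns [[5]]
  branch[1] choose=4:
    choose[1, 0] @ H1
      branch[0] choose=1:
        choose[3, 4] @ H1
          branch[0] choose=3:
            H0 returns [24]
            H1 returns [[24]]
          branch[1] choose=4:
            H0 returns [25]
            H1 returns [[25]]
      branch[1] choose=0:
        choose[3, 4] @ H1
          branch[0] choose=3:
            H0 returns [4]
            H1 returns [[4]]
          branch[1] choose=4:
            H0 returns [5]
            H1 returns [[5]]
  branch[2] choose=6:
    choose[1, 0] @ H1
      branch[0] choose=1:
        choose[3, 4] @ H1
          branch[0] choose=3:
            H0 returns [46]
            H1 returns [[46]]
          branch[1] choose=4:
            H0 returns [47]
            H1 returns [[47]]
      branch[1] choose=0:
        choose[3, 4] @ H1
          branch[0] choose=3:
            H0 returns [4]
            H1 returns [[4]]
          branch[1] choose=4:
            H0 returns [5]
            H1 returns [[5]]
= [[46], [47], [4], [5], [24], [25], [4], [5], [46], [47], [4], [5]]

Answer: 12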